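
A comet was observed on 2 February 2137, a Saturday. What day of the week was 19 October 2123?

Count forward from the earlier date (October 19, 2123) to the later (February 2, 2137):
Day-of-year of October 19, 2123: 292.
Day-of-year of February 2, 2137: 33.
2123 has 365 days, so 365 − 292 = 73 days remain in 2123.
Full years 2124–2136: 9 common + 4 leap = 9×365 + 4×366 = 4749 days.
Total: 73 + 4749 + 33 = 4855 days.
4855 mod 7 = 4, so 4 days before Saturday is Tuesday.

Tuesday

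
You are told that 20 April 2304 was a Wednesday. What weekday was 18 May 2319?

Sunday

From April 20, 2304 to April 20, 2319: 15 years, of which 3 contain a Feb 29 — 12×365 + 3×366 = 5478 days.
April 2319: 30 − 20 = 10 days remain.
May 1–18, 2319: 18 days.
Residual: 28 days.
Total: 5506 days.
5506 mod 7 = 4, so 4 days after Wednesday is Sunday.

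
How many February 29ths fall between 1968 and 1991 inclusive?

Years divisible by 4 in [1968, 1991]: 1968, 1972, 1976, 1980, 1984, 1988.
No century exceptions apply. Count: 6.

6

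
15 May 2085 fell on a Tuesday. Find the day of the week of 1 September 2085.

Saturday

May 2085: 31 − 15 = 16 days remain.
Then June (30), July (31), August (31): 30 + 31 + 31 = 92 days.
September 1, 2085: 1 day.
Total: 16 + 92 + 1 = 109 days.
109 mod 7 = 4, so 4 days after Tuesday is Saturday.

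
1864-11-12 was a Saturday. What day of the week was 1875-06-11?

From November 12, 1864 to November 12, 1874: 10 years, of which 2 contain a Feb 29 — 8×365 + 2×366 = 3652 days.
November 1874: 30 − 12 = 18 days remain.
Then December (31), January (31), February 1875 (28), March (31), April (30), May (31): 31 + 31 + 28 + 31 + 30 + 31 = 182 days.
June 1–11, 1875: 11 days.
Residual: 211 days.
Total: 3863 days.
3863 mod 7 = 6, so 6 days after Saturday is Friday.

Friday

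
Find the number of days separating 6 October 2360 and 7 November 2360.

32

October 2360: 31 − 6 = 25 days remain.
November 1–7, 2360: 7 days.
Total: 25 + 7 = 32 days.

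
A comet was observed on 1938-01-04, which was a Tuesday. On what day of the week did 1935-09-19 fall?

Thursday

Count forward from the earlier date (September 19, 1935) to the later (January 4, 1938):
September 19, 1935 → September 19, 1936: 366 days (1936 is a leap year).
September 19, 1936 → September 19, 1937: 365 days.
September 1937: 30 − 19 = 11 days remain.
Then October (31), November (30), December (31): 31 + 30 + 31 = 92 days.
January 1–4, 1938: 4 days.
Residual: 107 days.
Total: 838 days.
838 mod 7 = 5, so 5 days before Tuesday is Thursday.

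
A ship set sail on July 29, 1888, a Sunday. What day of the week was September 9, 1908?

Wednesday

From July 29, 1888 to July 29, 1908: 20 years, of which 4 contain a Feb 29 — 16×365 + 4×366 = 7304 days.
(1900 is not a leap year (divisible by 100 but not 400).)
July 1908: 31 − 29 = 2 days remain.
Then August (31): 31 days.
September 1–9, 1908: 9 days.
Residual: 42 days.
Total: 7346 days.
7346 mod 7 = 3, so 3 days after Sunday is Wednesday.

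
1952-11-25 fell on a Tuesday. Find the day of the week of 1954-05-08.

November 25, 1952 → November 25, 1953: 365 days.
November 1953: 30 − 25 = 5 days remain.
Then December (31), January (31), February 1954 (28), March (31), April (30): 31 + 31 + 28 + 31 + 30 = 151 days.
May 1–8, 1954: 8 days.
Residual: 164 days.
Total: 529 days.
529 mod 7 = 4, so 4 days after Tuesday is Saturday.

Saturday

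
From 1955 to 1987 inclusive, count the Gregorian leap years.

8

Years divisible by 4 in [1955, 1987]: 1956, 1960, 1964, 1968, 1972, 1976, 1980, 1984.
No century exceptions apply. Count: 8.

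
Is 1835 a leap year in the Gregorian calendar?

No

1835 is not a leap year.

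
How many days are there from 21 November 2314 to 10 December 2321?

2576

From November 21, 2314 to November 21, 2321: 7 years, of which 2 contain a Feb 29 — 5×365 + 2×366 = 2557 days.
November 2321: 30 − 21 = 9 days remain.
December 1–10, 2321: 10 days.
Residual: 19 days.
Total: 2576 days.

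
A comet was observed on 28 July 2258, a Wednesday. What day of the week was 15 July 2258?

Thursday

Count forward from the earlier date (July 15, 2258) to the later (July 28, 2258):
Within July 2258: 28 − 15 = 13 days.
13 mod 7 = 6, so 6 days before Wednesday is Thursday.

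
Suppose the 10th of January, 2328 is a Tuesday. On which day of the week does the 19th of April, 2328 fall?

Thursday

January 2328: 31 − 10 = 21 days remain.
Then February 2328 (29), March (31): 29 + 31 = 60 days.
April 1–19, 2328: 19 days.
Total: 21 + 60 + 19 = 100 days.
100 mod 7 = 2, so 2 days after Tuesday is Thursday.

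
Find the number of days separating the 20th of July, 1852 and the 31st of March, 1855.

984

July 20, 1852 → July 20, 1853: 365 days.
July 20, 1853 → July 20, 1854: 365 days.
July 1854: 31 − 20 = 11 days remain.
Then August (31), September (30), October (31), November (30), December (31), January (31), February 1855 (28): 31 + 30 + 31 + 30 + 31 + 31 + 28 = 212 days.
March 1–31, 1855: 31 days.
Residual: 254 days.
Total: 984 days.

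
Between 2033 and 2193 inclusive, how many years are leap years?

39

Years divisible by 4: 2036, 2040, …, 2192 — 40 in all.
Of these, 2100 is divisible by 100 but not 400, so not leap.
Leap years: 40 − 1 = 39.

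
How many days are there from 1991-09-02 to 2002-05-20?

From September 2, 1991 to September 2, 2001: 10 years, of which 3 contain a Feb 29 — 7×365 + 3×366 = 3653 days.
(2000 is a leap year (divisible by 400).)
September 2001: 30 − 2 = 28 days remain.
Then October (31), November (30), December (31), January (31), February 2002 (28), March (31), April (30): 31 + 30 + 31 + 31 + 28 + 31 + 30 = 212 days.
May 1–20, 2002: 20 days.
Residual: 260 days.
Total: 3913 days.

3913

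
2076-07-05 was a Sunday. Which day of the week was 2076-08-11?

Tuesday

July 2076: 31 − 5 = 26 days remain.
August 1–11, 2076: 11 days.
Total: 26 + 11 = 37 days.
37 mod 7 = 2, so 2 days after Sunday is Tuesday.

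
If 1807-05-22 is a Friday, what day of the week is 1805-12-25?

Count forward from the earlier date (December 25, 1805) to the later (May 22, 1807):
Day-of-year of December 25, 1805: 359.
Day-of-year of May 22, 1807: 142.
1805 has 365 days, so 365 − 359 = 6 days remain in 1805.
Full years: 1806: 365. Sum = 365.
Total: 6 + 365 + 142 = 513 days.
513 mod 7 = 2, so 2 days before Friday is Wednesday.

Wednesday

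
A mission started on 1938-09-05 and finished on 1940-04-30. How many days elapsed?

603

September 5, 1938 → September 5, 1939: 365 days.
September 1939: 30 − 5 = 25 days remain.
Then October (31), November (30), December (31), January (31), February 1940 (29), March (31): 31 + 30 + 31 + 31 + 29 + 31 = 183 days.
April 1–30, 1940: 30 days.
Residual: 238 days.
Total: 603 days.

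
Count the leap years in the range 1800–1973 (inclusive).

42

Years divisible by 4: 1800, 1804, …, 1972 — 44 in all.
Of these, 1800, 1900 are divisible by 100 but not 400, so not leap.
Leap years: 44 − 2 = 42.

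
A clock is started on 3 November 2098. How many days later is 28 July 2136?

Day-of-year of November 3, 2098: 307.
Day-of-year of July 28, 2136: 210.
2098 has 365 days, so 365 − 307 = 58 days remain in 2098.
Full years 2099–2135: 29 common + 8 leap = 29×365 + 8×366 = 13513 days.
Total: 58 + 13513 + 210 = 13781 days.

13781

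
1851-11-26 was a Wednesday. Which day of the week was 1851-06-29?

Count forward from the earlier date (June 29, 1851) to the later (November 26, 1851):
June 1851: 30 − 29 = 1 day remains.
Then July (31), August (31), September (30), October (31): 31 + 31 + 30 + 31 = 123 days.
November 1–26, 1851: 26 days.
Total: 1 + 123 + 26 = 150 days.
150 mod 7 = 3, so 3 days before Wednesday is Sunday.

Sunday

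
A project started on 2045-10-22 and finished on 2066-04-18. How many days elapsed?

Day-of-year of October 22, 2045: 295.
Day-of-year of April 18, 2066: 108.
2045 has 365 days, so 365 − 295 = 70 days remain in 2045.
Full years 2046–2065: 15 common + 5 leap = 15×365 + 5×366 = 7305 days.
Total: 70 + 7305 + 108 = 7483 days.

7483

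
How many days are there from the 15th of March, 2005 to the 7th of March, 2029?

8758

Day-of-year of March 15, 2005: 74.
Day-of-year of March 7, 2029: 66.
2005 has 365 days, so 365 − 74 = 291 days remain in 2005.
Full years 2006–2028: 17 common + 6 leap = 17×365 + 6×366 = 8401 days.
Total: 291 + 8401 + 66 = 8758 days.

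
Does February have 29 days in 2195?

2195 is not a leap year.

No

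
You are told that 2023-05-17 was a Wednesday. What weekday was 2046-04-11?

Wednesday

Day-of-year of May 17, 2023: 137.
Day-of-year of April 11, 2046: 101.
2023 has 365 days, so 365 − 137 = 228 days remain in 2023.
Full years 2024–2045: 16 common + 6 leap = 16×365 + 6×366 = 8036 days.
Total: 228 + 8036 + 101 = 8365 days.
8365 is a multiple of 7, so 2046-04-11 falls on the same weekday: Wednesday.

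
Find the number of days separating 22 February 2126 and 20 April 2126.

57

February 2126: 28 − 22 = 6 days remain (2126 is not a leap year, so February has 28 days).
Then March (31): 31 days.
April 1–20, 2126: 20 days.
Total: 6 + 31 + 20 = 57 days.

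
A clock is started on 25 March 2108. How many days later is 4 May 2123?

From March 25, 2108 to March 25, 2123: 15 years, of which 3 contain a Feb 29 — 12×365 + 3×366 = 5478 days.
March 2123: 31 − 25 = 6 days remain.
Then April (30): 30 days.
May 1–4, 2123: 4 days.
Residual: 40 days.
Total: 5518 days.

5518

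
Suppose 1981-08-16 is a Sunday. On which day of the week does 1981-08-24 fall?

Within August 1981: 24 − 16 = 8 days.
8 mod 7 = 1, so 1 day after Sunday is Monday.

Monday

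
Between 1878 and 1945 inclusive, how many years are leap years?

16

Years divisible by 4: 1880, 1884, …, 1944 — 17 in all.
Of these, 1900 is divisible by 100 but not 400, so not leap.
Leap years: 17 − 1 = 16.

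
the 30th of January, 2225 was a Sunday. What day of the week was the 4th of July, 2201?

Saturday

Count forward from the earlier date (July 4, 2201) to the later (January 30, 2225):
Day-of-year of July 4, 2201: 185.
Day-of-year of January 30, 2225: 30.
2201 has 365 days, so 365 − 185 = 180 days remain in 2201.
Full years 2202–2224: 17 common + 6 leap = 17×365 + 6×366 = 8401 days.
Total: 180 + 8401 + 30 = 8611 days.
8611 mod 7 = 1, so 1 day before Sunday is Saturday.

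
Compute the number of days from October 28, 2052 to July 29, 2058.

2100

Day-of-year of October 28, 2052: 302.
Day-of-year of July 29, 2058: 210.
2052 has 366 days, so 366 − 302 = 64 days remain in 2052.
Full years: 2053: 365; 2054: 365; 2055: 365; 2056: 366; 2057: 365. Sum = 1826.
Total: 64 + 1826 + 210 = 2100 days.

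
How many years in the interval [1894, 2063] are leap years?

41

Years divisible by 4: 1896, 1900, …, 2060 — 42 in all.
Of these, 1900 is divisible by 100 but not 400, so not leap.
2000 is divisible by 400, so still leap.
Leap years: 42 − 1 = 41.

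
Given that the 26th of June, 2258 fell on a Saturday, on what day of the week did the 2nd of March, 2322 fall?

Thursday

Day-of-year of June 26, 2258: 177.
Day-of-year of March 2, 2322: 61.
2258 has 365 days, so 365 − 177 = 188 days remain in 2258.
Full years 2259–2321: 48 common + 15 leap = 48×365 + 15×366 = 23010 days.
Total: 188 + 23010 + 61 = 23259 days.
23259 mod 7 = 5, so 5 days after Saturday is Thursday.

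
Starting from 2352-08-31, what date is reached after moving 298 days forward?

2353-06-25

Count 298 days after August 31, 2352:
Day-of-year of August 31, 2352: 244.
Day-of-year of June 25, 2353: 176.
2352 has 366 days, so 366 − 244 = 122 days remain in 2352.
Total: 122 + 176 = 298 days.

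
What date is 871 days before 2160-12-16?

2158-07-29

Count 871 days before December 16, 2160:
Day-of-year of July 29, 2158: 210.
Day-of-year of December 16, 2160: 351.
2158 has 365 days, so 365 − 210 = 155 days remain in 2158.
Full years: 2159: 365. Sum = 365.
Total: 155 + 365 + 351 = 871 days.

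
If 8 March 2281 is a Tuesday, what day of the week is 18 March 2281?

Friday

Within March 2281: 18 − 8 = 10 days.
10 mod 7 = 3, so 3 days after Tuesday is Friday.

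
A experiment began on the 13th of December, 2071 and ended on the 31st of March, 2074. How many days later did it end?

839

December 13, 2071 → December 13, 2072: 366 days (2072 is a leap year).
December 13, 2072 → December 13, 2073: 365 days.
December 2073: 31 − 13 = 18 days remain.
Then January (31), February 2074 (28): 31 + 28 = 59 days.
March 1–31, 2074: 31 days.
Residual: 108 days.
Total: 839 days.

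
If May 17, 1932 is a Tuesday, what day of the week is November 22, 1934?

Thursday

May 1932: 31 − 17 = 14 days remain.
Then 29 full months totalling 883 days.
November 1–22, 1934: 22 days.
Total: 14 + 883 + 22 = 919 days.
919 mod 7 = 2, so 2 days after Tuesday is Thursday.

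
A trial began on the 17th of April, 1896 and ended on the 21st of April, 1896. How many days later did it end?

4

Within April 1896: 21 − 17 = 4 days.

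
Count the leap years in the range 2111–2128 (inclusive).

Years divisible by 4 in [2111, 2128]: 2112, 2116, 2120, 2124, 2128.
No century exceptions apply. Count: 5.

5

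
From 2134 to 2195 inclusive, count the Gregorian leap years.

Years divisible by 4: 2136, 2140, …, 2192 — 15 in all.
No century exceptions apply. Count: 15.

15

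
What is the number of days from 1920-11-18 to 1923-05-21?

914

Day-of-year of November 18, 1920: 323.
Day-of-year of May 21, 1923: 141.
1920 has 366 days, so 366 − 323 = 43 days remain in 1920.
Full years: 1921: 365; 1922: 365. Sum = 730.
Total: 43 + 730 + 141 = 914 days.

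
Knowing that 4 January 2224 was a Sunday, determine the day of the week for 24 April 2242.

From January 4, 2224 to January 4, 2242: 18 years, of which 5 contain a Feb 29 — 13×365 + 5×366 = 6575 days.
January 2242: 31 − 4 = 27 days remain.
Then February 2242 (28), March (31): 28 + 31 = 59 days.
April 1–24, 2242: 24 days.
Residual: 110 days.
Total: 6685 days.
6685 is a multiple of 7, so 24 April 2242 falls on the same weekday: Sunday.

Sunday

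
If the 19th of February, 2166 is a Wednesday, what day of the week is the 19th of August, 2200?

From February 19, 2166 to February 19, 2200: 34 years, of which 8 contain a Feb 29 — 26×365 + 8×366 = 12418 days.
February 2200: 28 − 19 = 9 days remain (2200 is not a leap year (divisible by 100 but not 400), so February has 28 days).
Then March (31), April (30), May (31), June (30), July (31): 31 + 30 + 31 + 30 + 31 = 153 days.
August 1–19, 2200: 19 days.
Residual: 181 days.
Total: 12599 days.
12599 mod 7 = 6, so 6 days after Wednesday is Tuesday.

Tuesday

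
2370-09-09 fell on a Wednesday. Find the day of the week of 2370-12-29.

September 2370: 30 − 9 = 21 days remain.
Then October (31), November (30): 31 + 30 = 61 days.
December 1–29, 2370: 29 days.
Total: 21 + 61 + 29 = 111 days.
111 mod 7 = 6, so 6 days after Wednesday is Tuesday.

Tuesday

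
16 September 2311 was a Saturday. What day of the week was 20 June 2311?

Tuesday

Count forward from the earlier date (June 20, 2311) to the later (September 16, 2311):
June 2311: 30 − 20 = 10 days remain.
Then July (31), August (31): 31 + 31 = 62 days.
September 1–16, 2311: 16 days.
Total: 10 + 62 + 16 = 88 days.
88 mod 7 = 4, so 4 days before Saturday is Tuesday.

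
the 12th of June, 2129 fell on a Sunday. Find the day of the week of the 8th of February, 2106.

Count forward from the earlier date (February 8, 2106) to the later (June 12, 2129):
From February 8, 2106 to February 8, 2129: 23 years, of which 6 contain a Feb 29 — 17×365 + 6×366 = 8401 days.
February 2129: 28 − 8 = 20 days remain (2129 is not a leap year, so February has 28 days).
Then March (31), April (30), May (31): 31 + 30 + 31 = 92 days.
June 1–12, 2129: 12 days.
Residual: 124 days.
Total: 8525 days.
8525 mod 7 = 6, so 6 days before Sunday is Monday.

Monday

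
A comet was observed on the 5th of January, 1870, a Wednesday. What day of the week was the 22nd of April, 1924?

Day-of-year of January 5, 1870: 5.
Day-of-year of April 22, 1924: 113.
1870 has 365 days, so 365 − 5 = 360 days remain in 1870.
Full years 1871–1923: 41 common + 12 leap = 41×365 + 12×366 = 19357 days.
Total: 360 + 19357 + 113 = 19830 days.
19830 mod 7 = 6, so 6 days after Wednesday is Tuesday.

Tuesday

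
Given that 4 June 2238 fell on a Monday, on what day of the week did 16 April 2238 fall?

Count forward from the earlier date (April 16, 2238) to the later (June 4, 2238):
April 2238: 30 − 16 = 14 days remain.
Then May (31): 31 days.
June 1–4, 2238: 4 days.
Total: 14 + 31 + 4 = 49 days.
49 is a multiple of 7, so 16 April 2238 falls on the same weekday: Monday.

Monday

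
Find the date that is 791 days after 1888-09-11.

1890-11-11

Count 791 days after September 11, 1888:
September 11, 1888 → September 11, 1889: 365 days.
September 11, 1889 → September 11, 1890: 365 days.
September 1890: 30 − 11 = 19 days remain.
Then October (31): 31 days.
November 1–11, 1890: 11 days.
Residual: 61 days.
Total: 791 days.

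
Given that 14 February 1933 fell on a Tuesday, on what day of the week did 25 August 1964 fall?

From February 14, 1933 to February 14, 1964: 31 years, of which 7 contain a Feb 29 — 24×365 + 7×366 = 11322 days.
February 1964: 29 − 14 = 15 days remain (1964 is a leap year, so February has 29 days).
Then March (31), April (30), May (31), June (30), July (31): 31 + 30 + 31 + 30 + 31 = 153 days.
August 1–25, 1964: 25 days.
Residual: 193 days.
Total: 11515 days.
11515 is a multiple of 7, so 25 August 1964 falls on the same weekday: Tuesday.

Tuesday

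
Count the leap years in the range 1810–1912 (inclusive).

Years divisible by 4: 1812, 1816, …, 1912 — 26 in all.
Of these, 1900 is divisible by 100 but not 400, so not leap.
Leap years: 26 − 1 = 25.

25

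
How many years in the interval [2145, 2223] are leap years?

Years divisible by 4: 2148, 2152, …, 2220 — 19 in all.
Of these, 2200 is divisible by 100 but not 400, so not leap.
Leap years: 19 − 1 = 18.

18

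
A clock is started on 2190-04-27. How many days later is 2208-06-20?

6628

Day-of-year of April 27, 2190: 117.
Day-of-year of June 20, 2208: 172.
2190 has 365 days, so 365 − 117 = 248 days remain in 2190.
Full years 2191–2207: 14 common + 3 leap = 14×365 + 3×366 = 6208 days.
Total: 248 + 6208 + 172 = 6628 days.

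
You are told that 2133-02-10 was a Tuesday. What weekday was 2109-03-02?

Saturday

Count forward from the earlier date (March 2, 2109) to the later (February 10, 2133):
From March 2, 2109 to March 2, 2132: 23 years, of which 6 contain a Feb 29 — 17×365 + 6×366 = 8401 days.
March 2132: 31 − 2 = 29 days remain.
Then 10 full months totalling 306 days.
February 1–10, 2133: 10 days (2133 is not a leap year).
Residual: 345 days.
Total: 8746 days.
8746 mod 7 = 3, so 3 days before Tuesday is Saturday.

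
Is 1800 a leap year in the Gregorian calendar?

1800 is not a leap year (divisible by 100 but not 400).

No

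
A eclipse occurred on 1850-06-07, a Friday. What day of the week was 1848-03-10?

Count forward from the earlier date (March 10, 1848) to the later (June 7, 1850):
March 10, 1848 → March 10, 1849: 365 days.
March 10, 1849 → March 10, 1850: 365 days.
March 1850: 31 − 10 = 21 days remain.
Then April (30), May (31): 30 + 31 = 61 days.
June 1–7, 1850: 7 days.
Residual: 89 days.
Total: 819 days.
819 is a multiple of 7, so 1848-03-10 falls on the same weekday: Friday.

Friday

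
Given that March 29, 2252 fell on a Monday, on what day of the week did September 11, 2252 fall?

Saturday

March 2252: 31 − 29 = 2 days remain.
Then April (30), May (31), June (30), July (31), August (31): 30 + 31 + 30 + 31 + 31 = 153 days.
September 1–11, 2252: 11 days.
Total: 2 + 153 + 11 = 166 days.
166 mod 7 = 5, so 5 days after Monday is Saturday.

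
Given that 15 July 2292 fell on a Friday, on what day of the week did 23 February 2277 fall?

Friday

Count forward from the earlier date (February 23, 2277) to the later (July 15, 2292):
Day-of-year of February 23, 2277: 54.
Day-of-year of July 15, 2292: 197.
2277 has 365 days, so 365 − 54 = 311 days remain in 2277.
Full years 2278–2291: 11 common + 3 leap = 11×365 + 3×366 = 5113 days.
Total: 311 + 5113 + 197 = 5621 days.
5621 is a multiple of 7, so 23 February 2277 falls on the same weekday: Friday.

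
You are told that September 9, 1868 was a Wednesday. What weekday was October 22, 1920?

Friday

From September 9, 1868 to September 9, 1920: 52 years, of which 12 contain a Feb 29 — 40×365 + 12×366 = 18992 days.
(1900 is not a leap year (divisible by 100 but not 400).)
September 1920: 30 − 9 = 21 days remain.
October 1–22, 1920: 22 days.
Residual: 43 days.
Total: 19035 days.
19035 mod 7 = 2, so 2 days after Wednesday is Friday.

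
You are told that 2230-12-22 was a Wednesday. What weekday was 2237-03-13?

Day-of-year of December 22, 2230: 356.
Day-of-year of March 13, 2237: 72.
2230 has 365 days, so 365 − 356 = 9 days remain in 2230.
Full years: 2231: 365; 2232: 366; 2233: 365; 2234: 365; 2235: 365; 2236: 366. Sum = 2192.
Total: 9 + 2192 + 72 = 2273 days.
2273 mod 7 = 5, so 5 days after Wednesday is Monday.

Monday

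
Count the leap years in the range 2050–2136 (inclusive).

21

Years divisible by 4: 2052, 2056, …, 2136 — 22 in all.
Of these, 2100 is divisible by 100 but not 400, so not leap.
Leap years: 22 − 1 = 21.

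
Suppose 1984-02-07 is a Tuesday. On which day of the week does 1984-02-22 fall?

Within February 1984: 22 − 7 = 15 days.
15 mod 7 = 1, so 1 day after Tuesday is Wednesday.

Wednesday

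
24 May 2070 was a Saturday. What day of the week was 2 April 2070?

Wednesday

Count forward from the earlier date (April 2, 2070) to the later (May 24, 2070):
April 2070: 30 − 2 = 28 days remain.
May 1–24, 2070: 24 days.
Total: 28 + 24 = 52 days.
52 mod 7 = 3, so 3 days before Saturday is Wednesday.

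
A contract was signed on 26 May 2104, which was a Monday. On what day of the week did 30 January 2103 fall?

Count forward from the earlier date (January 30, 2103) to the later (May 26, 2104):
January 2103: 31 − 30 = 1 day remains.
Then 15 full months totalling 455 days.
May 1–26, 2104: 26 days.
Total: 1 + 455 + 26 = 482 days.
482 mod 7 = 6, so 6 days before Monday is Tuesday.

Tuesday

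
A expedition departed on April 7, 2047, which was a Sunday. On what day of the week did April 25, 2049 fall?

Day-of-year of April 7, 2047: 97.
Day-of-year of April 25, 2049: 115.
2047 has 365 days, so 365 − 97 = 268 days remain in 2047.
Full years: 2048: 366. Sum = 366.
Total: 268 + 366 + 115 = 749 days.
749 is a multiple of 7, so April 25, 2049 falls on the same weekday: Sunday.

Sunday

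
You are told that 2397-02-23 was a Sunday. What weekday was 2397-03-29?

February 2397: 28 − 23 = 5 days remain (2397 is not a leap year, so February has 28 days).
March 1–29, 2397: 29 days.
Total: 5 + 29 = 34 days.
34 mod 7 = 6, so 6 days after Sunday is Saturday.

Saturday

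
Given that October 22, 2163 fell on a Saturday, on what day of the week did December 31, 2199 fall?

Tuesday

From October 22, 2163 to October 22, 2199: 36 years, of which 9 contain a Feb 29 — 27×365 + 9×366 = 13149 days.
October 2199: 31 − 22 = 9 days remain.
Then November (30): 30 days.
December 1–31, 2199: 31 days.
Residual: 70 days.
Total: 13219 days.
13219 mod 7 = 3, so 3 days after Saturday is Tuesday.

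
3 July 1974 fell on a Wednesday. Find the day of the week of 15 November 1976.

Monday

July 3, 1974 → July 3, 1975: 365 days.
July 3, 1975 → July 3, 1976: 366 days (1976 is a leap year).
July 1976: 31 − 3 = 28 days remain.
Then August (31), September (30), October (31): 31 + 30 + 31 = 92 days.
November 1–15, 1976: 15 days.
Residual: 135 days.
Total: 866 days.
866 mod 7 = 5, so 5 days after Wednesday is Monday.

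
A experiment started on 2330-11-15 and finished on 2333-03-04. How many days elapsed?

November 15, 2330 → November 15, 2331: 365 days.
November 15, 2331 → November 15, 2332: 366 days (2332 is a leap year).
November 2332: 30 − 15 = 15 days remain.
Then December (31), January (31), February 2333 (28): 31 + 31 + 28 = 90 days.
March 1–4, 2333: 4 days.
Residual: 109 days.
Total: 840 days.

840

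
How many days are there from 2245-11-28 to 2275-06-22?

10798

Day-of-year of November 28, 2245: 332.
Day-of-year of June 22, 2275: 173.
2245 has 365 days, so 365 − 332 = 33 days remain in 2245.
Full years 2246–2274: 22 common + 7 leap = 22×365 + 7×366 = 10592 days.
Total: 33 + 10592 + 173 = 10798 days.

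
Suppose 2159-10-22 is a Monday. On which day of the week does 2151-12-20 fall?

Count forward from the earlier date (December 20, 2151) to the later (October 22, 2159):
Day-of-year of December 20, 2151: 354.
Day-of-year of October 22, 2159: 295.
2151 has 365 days, so 365 − 354 = 11 days remain in 2151.
Full years 2152–2158: 5 common + 2 leap = 5×365 + 2×366 = 2557 days.
Total: 11 + 2557 + 295 = 2863 days.
2863 is a multiple of 7, so 2151-12-20 falls on the same weekday: Monday.

Monday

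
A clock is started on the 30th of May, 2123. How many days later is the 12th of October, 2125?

866

May 30, 2123 → May 30, 2124: 366 days (2124 is a leap year).
May 30, 2124 → May 30, 2125: 365 days.
May 2125: 31 − 30 = 1 day remains.
Then June (30), July (31), August (31), September (30): 30 + 31 + 31 + 30 = 122 days.
October 1–12, 2125: 12 days.
Residual: 135 days.
Total: 866 days.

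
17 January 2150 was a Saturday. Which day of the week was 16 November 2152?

Thursday

January 2150: 31 − 17 = 14 days remain.
Then 33 full months totalling 1004 days.
November 1–16, 2152: 16 days.
Total: 14 + 1004 + 16 = 1034 days.
1034 mod 7 = 5, so 5 days after Saturday is Thursday.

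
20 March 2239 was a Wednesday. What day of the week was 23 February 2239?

Count forward from the earlier date (February 23, 2239) to the later (March 20, 2239):
February 2239: 28 − 23 = 5 days remain (2239 is not a leap year, so February has 28 days).
March 1–20, 2239: 20 days.
Total: 5 + 20 = 25 days.
25 mod 7 = 4, so 4 days before Wednesday is Saturday.

Saturday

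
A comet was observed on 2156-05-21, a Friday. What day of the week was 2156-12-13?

May 2156: 31 − 21 = 10 days remain.
Then June (30), July (31), August (31), September (30), October (31), November (30): 30 + 31 + 31 + 30 + 31 + 30 = 183 days.
December 1–13, 2156: 13 days.
Total: 10 + 183 + 13 = 206 days.
206 mod 7 = 3, so 3 days after Friday is Monday.

Monday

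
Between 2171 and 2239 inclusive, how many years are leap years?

16

Years divisible by 4: 2172, 2176, …, 2236 — 17 in all.
Of these, 2200 is divisible by 100 but not 400, so not leap.
Leap years: 17 − 1 = 16.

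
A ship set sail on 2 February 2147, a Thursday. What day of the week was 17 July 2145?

Saturday

Count forward from the earlier date (July 17, 2145) to the later (February 2, 2147):
July 2145: 31 − 17 = 14 days remain.
Then 18 full months totalling 549 days.
February 1–2, 2147: 2 days (2147 is not a leap year).
Total: 14 + 549 + 2 = 565 days.
565 mod 7 = 5, so 5 days before Thursday is Saturday.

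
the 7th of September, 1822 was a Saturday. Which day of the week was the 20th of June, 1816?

Thursday

Count forward from the earlier date (June 20, 1816) to the later (September 7, 1822):
June 20, 1816 → June 20, 1817: 365 days.
June 20, 1817 → June 20, 1818: 365 days.
June 20, 1818 → June 20, 1819: 365 days.
June 20, 1819 → June 20, 1820: 366 days (1820 is a leap year).
June 20, 1820 → June 20, 1821: 365 days.
June 20, 1821 → June 20, 1822: 365 days.
June 1822: 30 − 20 = 10 days remain.
Then July (31), August (31): 31 + 31 = 62 days.
September 1–7, 1822: 7 days.
Residual: 79 days.
Total: 2270 days.
2270 mod 7 = 2, so 2 days before Saturday is Thursday.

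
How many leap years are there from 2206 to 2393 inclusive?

46

Years divisible by 4: 2208, 2212, …, 2392 — 47 in all.
Of these, 2300 is divisible by 100 but not 400, so not leap.
Leap years: 47 − 1 = 46.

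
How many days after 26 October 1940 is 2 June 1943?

October 26, 1940 → October 26, 1941: 365 days.
October 26, 1941 → October 26, 1942: 365 days.
October 1942: 31 − 26 = 5 days remain.
Then November (30), December (31), January (31), February 1943 (28), March (31), April (30), May (31): 30 + 31 + 31 + 28 + 31 + 30 + 31 = 212 days.
June 1–2, 1943: 2 days.
Residual: 219 days.
Total: 949 days.

949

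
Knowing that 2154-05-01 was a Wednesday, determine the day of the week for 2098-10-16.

Thursday

Count forward from the earlier date (October 16, 2098) to the later (May 1, 2154):
From October 16, 2098 to October 16, 2153: 55 years, of which 13 contain a Feb 29 — 42×365 + 13×366 = 20088 days.
(2100 is not a leap year (divisible by 100 but not 400).)
October 2153: 31 − 16 = 15 days remain.
Then November (30), December (31), January (31), February 2154 (28), March (31), April (30): 30 + 31 + 31 + 28 + 31 + 30 = 181 days.
May 1, 2154: 1 day.
Residual: 197 days.
Total: 20285 days.
20285 mod 7 = 6, so 6 days before Wednesday is Thursday.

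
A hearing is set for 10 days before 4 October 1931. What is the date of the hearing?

24 September 1931

Count 10 days before October 4, 1931:
September 1931: 30 − 24 = 6 days remain.
October 1–4, 1931: 4 days.
Total: 6 + 4 = 10 days.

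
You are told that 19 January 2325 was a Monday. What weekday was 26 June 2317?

Count forward from the earlier date (June 26, 2317) to the later (January 19, 2325):
From June 26, 2317 to June 26, 2324: 7 years, of which 2 contain a Feb 29 — 5×365 + 2×366 = 2557 days.
June 2324: 30 − 26 = 4 days remain.
Then July (31), August (31), September (30), October (31), November (30), December (31): 31 + 31 + 30 + 31 + 30 + 31 = 184 days.
January 1–19, 2325: 19 days.
Residual: 207 days.
Total: 2764 days.
2764 mod 7 = 6, so 6 days before Monday is Tuesday.

Tuesday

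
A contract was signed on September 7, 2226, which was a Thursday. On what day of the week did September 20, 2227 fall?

Thursday

Day-of-year of September 7, 2226: 250.
Day-of-year of September 20, 2227: 263.
2226 has 365 days, so 365 − 250 = 115 days remain in 2226.
Total: 115 + 263 = 378 days.
378 is a multiple of 7, so September 20, 2227 falls on the same weekday: Thursday.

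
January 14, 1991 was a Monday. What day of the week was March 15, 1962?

Count forward from the earlier date (March 15, 1962) to the later (January 14, 1991):
Day-of-year of March 15, 1962: 74.
Day-of-year of January 14, 1991: 14.
1962 has 365 days, so 365 − 74 = 291 days remain in 1962.
Full years 1963–1990: 21 common + 7 leap = 21×365 + 7×366 = 10227 days.
Total: 291 + 10227 + 14 = 10532 days.
10532 mod 7 = 4, so 4 days before Monday is Thursday.

Thursday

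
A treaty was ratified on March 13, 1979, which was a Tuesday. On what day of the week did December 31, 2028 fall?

Sunday

Day-of-year of March 13, 1979: 72.
Day-of-year of December 31, 2028: 366.
1979 has 365 days, so 365 − 72 = 293 days remain in 1979.
Full years 1980–2027: 36 common + 12 leap = 36×365 + 12×366 = 17532 days.
Total: 293 + 17532 + 366 = 18191 days.
18191 mod 7 = 5, so 5 days after Tuesday is Sunday.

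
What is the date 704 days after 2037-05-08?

2039-04-12

Count 704 days after May 8, 2037:
Day-of-year of May 8, 2037: 128.
Day-of-year of April 12, 2039: 102.
2037 has 365 days, so 365 − 128 = 237 days remain in 2037.
Full years: 2038: 365. Sum = 365.
Total: 237 + 365 + 102 = 704 days.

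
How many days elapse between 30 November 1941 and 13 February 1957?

5554

Day-of-year of November 30, 1941: 334.
Day-of-year of February 13, 1957: 44.
1941 has 365 days, so 365 − 334 = 31 days remain in 1941.
Full years 1942–1956: 11 common + 4 leap = 11×365 + 4×366 = 5479 days.
Total: 31 + 5479 + 44 = 5554 days.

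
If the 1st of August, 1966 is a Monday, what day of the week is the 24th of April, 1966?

Count forward from the earlier date (April 24, 1966) to the later (August 1, 1966):
April 1966: 30 − 24 = 6 days remain.
Then May (31), June (30), July (31): 31 + 30 + 31 = 92 days.
August 1, 1966: 1 day.
Total: 6 + 92 + 1 = 99 days.
99 mod 7 = 1, so 1 day before Monday is Sunday.

Sunday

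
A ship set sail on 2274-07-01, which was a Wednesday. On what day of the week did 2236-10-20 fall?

Count forward from the earlier date (October 20, 2236) to the later (July 1, 2274):
From October 20, 2236 to October 20, 2273: 37 years, of which 9 contain a Feb 29 — 28×365 + 9×366 = 13514 days.
October 2273: 31 − 20 = 11 days remain.
Then November (30), December (31), January (31), February 2274 (28), March (31), April (30), May (31), June (30): 30 + 31 + 31 + 28 + 31 + 30 + 31 + 30 = 242 days.
July 1, 2274: 1 day.
Residual: 254 days.
Total: 13768 days.
13768 mod 7 = 6, so 6 days before Wednesday is Thursday.

Thursday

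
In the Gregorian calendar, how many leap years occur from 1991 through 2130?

34

Years divisible by 4: 1992, 1996, …, 2128 — 35 in all.
Of these, 2100 is divisible by 100 but not 400, so not leap.
2000 is divisible by 400, so still leap.
Leap years: 35 − 1 = 34.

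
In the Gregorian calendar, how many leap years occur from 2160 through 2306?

35

Years divisible by 4: 2160, 2164, …, 2304 — 37 in all.
Of these, 2200, 2300 are divisible by 100 but not 400, so not leap.
Leap years: 37 − 2 = 35.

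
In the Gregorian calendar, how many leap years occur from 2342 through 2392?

13

Years divisible by 4: 2344, 2348, …, 2392 — 13 in all.
No century exceptions apply. Count: 13.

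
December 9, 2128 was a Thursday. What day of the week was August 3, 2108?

Count forward from the earlier date (August 3, 2108) to the later (December 9, 2128):
Day-of-year of August 3, 2108: 216.
Day-of-year of December 9, 2128: 344.
2108 has 366 days, so 366 − 216 = 150 days remain in 2108.
Full years 2109–2127: 15 common + 4 leap = 15×365 + 4×366 = 6939 days.
Total: 150 + 6939 + 344 = 7433 days.
7433 mod 7 = 6, so 6 days before Thursday is Friday.

Friday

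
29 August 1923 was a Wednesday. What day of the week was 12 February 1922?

Count forward from the earlier date (February 12, 1922) to the later (August 29, 1923):
February 1922: 28 − 12 = 16 days remain (1922 is not a leap year, so February has 28 days).
Then 17 full months totalling 518 days.
August 1–29, 1923: 29 days.
Total: 16 + 518 + 29 = 563 days.
563 mod 7 = 3, so 3 days before Wednesday is Sunday.

Sunday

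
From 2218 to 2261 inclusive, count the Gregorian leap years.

11

Years divisible by 4 in [2218, 2261]: 2220, 2224, 2228, 2232, 2236, 2240, 2244, 2248, 2252, 2256, 2260.
No century exceptions apply. Count: 11.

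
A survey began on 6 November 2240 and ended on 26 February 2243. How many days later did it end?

842

Day-of-year of November 6, 2240: 311.
Day-of-year of February 26, 2243: 57.
2240 has 366 days, so 366 − 311 = 55 days remain in 2240.
Full years: 2241: 365; 2242: 365. Sum = 730.
Total: 55 + 730 + 57 = 842 days.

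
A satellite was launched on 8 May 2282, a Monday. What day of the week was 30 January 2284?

Wednesday

Day-of-year of May 8, 2282: 128.
Day-of-year of January 30, 2284: 30.
2282 has 365 days, so 365 − 128 = 237 days remain in 2282.
Full years: 2283: 365. Sum = 365.
Total: 237 + 365 + 30 = 632 days.
632 mod 7 = 2, so 2 days after Monday is Wednesday.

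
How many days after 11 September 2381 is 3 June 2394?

From September 11, 2381 to September 11, 2393: 12 years, of which 3 contain a Feb 29 — 9×365 + 3×366 = 4383 days.
September 2393: 30 − 11 = 19 days remain.
Then October (31), November (30), December (31), January (31), February 2394 (28), March (31), April (30), May (31): 31 + 30 + 31 + 31 + 28 + 31 + 30 + 31 = 243 days.
June 1–3, 2394: 3 days.
Residual: 265 days.
Total: 4648 days.

4648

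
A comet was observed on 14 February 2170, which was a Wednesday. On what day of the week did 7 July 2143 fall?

Sunday

Count forward from the earlier date (July 7, 2143) to the later (February 14, 2170):
From July 7, 2143 to July 7, 2169: 26 years, of which 7 contain a Feb 29 — 19×365 + 7×366 = 9497 days.
July 2169: 31 − 7 = 24 days remain.
Then August (31), September (30), October (31), November (30), December (31), January (31): 31 + 30 + 31 + 30 + 31 + 31 = 184 days.
February 1–14, 2170: 14 days (2170 is not a leap year).
Residual: 222 days.
Total: 9719 days.
9719 mod 7 = 3, so 3 days before Wednesday is Sunday.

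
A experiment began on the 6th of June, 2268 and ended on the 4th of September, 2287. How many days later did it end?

7029

Day-of-year of June 6, 2268: 158.
Day-of-year of September 4, 2287: 247.
2268 has 366 days, so 366 − 158 = 208 days remain in 2268.
Full years 2269–2286: 14 common + 4 leap = 14×365 + 4×366 = 6574 days.
Total: 208 + 6574 + 247 = 7029 days.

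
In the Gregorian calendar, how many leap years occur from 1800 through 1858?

14

Years divisible by 4: 1800, 1804, …, 1856 — 15 in all.
Of these, 1800 is divisible by 100 but not 400, so not leap.
Leap years: 15 − 1 = 14.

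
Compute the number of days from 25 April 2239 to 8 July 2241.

April 25, 2239 → April 25, 2240: 366 days (2240 is a leap year).
April 25, 2240 → April 25, 2241: 365 days.
April 2241: 30 − 25 = 5 days remain.
Then May (31), June (30): 31 + 30 = 61 days.
July 1–8, 2241: 8 days.
Residual: 74 days.
Total: 805 days.

805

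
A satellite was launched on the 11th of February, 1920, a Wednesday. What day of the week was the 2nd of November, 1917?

Friday

Count forward from the earlier date (November 2, 1917) to the later (February 11, 1920):
November 2, 1917 → November 2, 1918: 365 days.
November 2, 1918 → November 2, 1919: 365 days.
November 1919: 30 − 2 = 28 days remain.
Then December (31), January (31): 31 + 31 = 62 days.
February 1–11, 1920: 11 days (1920 is a leap year).
Residual: 101 days.
Total: 831 days.
831 mod 7 = 5, so 5 days before Wednesday is Friday.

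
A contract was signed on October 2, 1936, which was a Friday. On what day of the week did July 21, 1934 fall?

Saturday

Count forward from the earlier date (July 21, 1934) to the later (October 2, 1936):
July 21, 1934 → July 21, 1935: 365 days.
July 21, 1935 → July 21, 1936: 366 days (1936 is a leap year).
July 1936: 31 − 21 = 10 days remain.
Then August (31), September (30): 31 + 30 = 61 days.
October 1–2, 1936: 2 days.
Residual: 73 days.
Total: 804 days.
804 mod 7 = 6, so 6 days before Friday is Saturday.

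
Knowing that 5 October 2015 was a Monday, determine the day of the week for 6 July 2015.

Monday

Count forward from the earlier date (July 6, 2015) to the later (October 5, 2015):
July 2015: 31 − 6 = 25 days remain.
Then August (31), September (30): 31 + 30 = 61 days.
October 1–5, 2015: 5 days.
Total: 25 + 61 + 5 = 91 days.
91 is a multiple of 7, so 6 July 2015 falls on the same weekday: Monday.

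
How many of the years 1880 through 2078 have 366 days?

49

Years divisible by 4: 1880, 1884, …, 2076 — 50 in all.
Of these, 1900 is divisible by 100 but not 400, so not leap.
2000 is divisible by 400, so still leap.
Leap years: 50 − 1 = 49.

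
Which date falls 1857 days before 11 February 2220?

11 January 2215

Count 1857 days before February 11, 2220:
January 11, 2215 → January 11, 2216: 365 days.
January 11, 2216 → January 11, 2217: 366 days (2216 is a leap year).
January 11, 2217 → January 11, 2218: 365 days.
January 11, 2218 → January 11, 2219: 365 days.
January 11, 2219 → January 11, 2220: 365 days.
January 2220: 31 − 11 = 20 days remain.
February 1–11, 2220: 11 days (2220 is a leap year).
Residual: 31 days.
Total: 1857 days.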